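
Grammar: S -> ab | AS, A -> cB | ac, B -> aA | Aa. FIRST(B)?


Per alternative of B: FIRST(aA) = {a}; FIRST(Aa) = {a, c}
FIRST(B) = {a, c}


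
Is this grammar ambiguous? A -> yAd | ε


balanced y^n…d^n: each string has a unique parse
Unambiguous


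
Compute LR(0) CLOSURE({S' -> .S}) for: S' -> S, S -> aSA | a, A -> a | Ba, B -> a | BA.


Start: S' -> .S
For each item with dot before a nonterminal B, add B -> .γ for every B-production
Closure: [S' -> .S, S -> .aSA, S -> .a]


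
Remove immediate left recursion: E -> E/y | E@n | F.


Left-recursive alternatives: E/y, E@n; non-recursive: F
Introduce E': E -> FE', E' -> /yE' | @nE' | ε


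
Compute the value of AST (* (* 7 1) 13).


Evaluate inner: (* 7 1) = 7
Evaluate root: (* 7 13) = 91
Result: 91


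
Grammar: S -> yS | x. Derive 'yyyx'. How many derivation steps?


Derivation: S => yS => yyS => yyyS => yyyx
Steps: 4


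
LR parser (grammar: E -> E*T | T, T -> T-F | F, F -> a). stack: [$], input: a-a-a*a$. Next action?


no handle on stack; shift 'a'
Action: shift


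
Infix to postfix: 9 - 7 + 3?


Left to right (same or higher precedence on left)
Postfix: 9 7 - 3 +


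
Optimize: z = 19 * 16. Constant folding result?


19 * 16 = 304 at compile time
Optimized: z = 304


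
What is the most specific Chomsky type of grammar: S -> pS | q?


Right-linear: every RHS is a terminal or a terminal followed by one nonterminal
Classification: Type 3 (Regular)


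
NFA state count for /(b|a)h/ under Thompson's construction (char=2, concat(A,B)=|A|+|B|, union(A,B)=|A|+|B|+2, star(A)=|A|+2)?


Syntax tree has 3 char leaf(s), 1 union(s), 0 star(s)
chars contribute 3×2 = 6; each union adds +2; each star adds +2
Total: 6 + 2 + 0 = 8 states


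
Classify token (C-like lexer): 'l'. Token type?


Pattern: letter/underscore followed by alphanumerics, not a keyword
Type: IDENTIFIER


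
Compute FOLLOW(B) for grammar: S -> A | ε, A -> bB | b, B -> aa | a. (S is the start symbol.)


$ ∈ FOLLOW(S). For each A -> αBβ: add FIRST(β)\{ε} to FOLLOW(B); if β nullable, add FOLLOW(A).
FOLLOW(B) = {$}


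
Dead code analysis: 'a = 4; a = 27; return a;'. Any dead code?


first assignment to a is overwritten before any read
Dead: 'a = 4'


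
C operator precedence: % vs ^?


'%' is multiplicative (level 10); '^' is bitwise XOR (level 4)
Higher level binds tighter
'%' has higher precedence than '^'


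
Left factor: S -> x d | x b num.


Common prefix: 'x'
Factored: S -> x S', S' -> d | b num


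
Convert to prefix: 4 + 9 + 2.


left-to-right (same/higher precedence on left): tree is (+ (+ 4 9) 2)
Prefix: + + 4 9 2


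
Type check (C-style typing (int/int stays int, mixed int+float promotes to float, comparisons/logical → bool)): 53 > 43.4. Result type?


Operand types: int > float
Rule: comparison yields bool
Result type: bool


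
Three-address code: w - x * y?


Break into single-operator statements:
t1 = x * y
t2 = w - t1


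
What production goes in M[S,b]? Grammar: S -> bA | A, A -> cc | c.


For [S, b]: 'b' ∈ FIRST(bA)
Entry: S -> bA


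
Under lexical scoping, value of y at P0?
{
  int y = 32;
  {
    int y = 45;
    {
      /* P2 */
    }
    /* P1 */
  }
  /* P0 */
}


y declared in the same block as P0
y = 32


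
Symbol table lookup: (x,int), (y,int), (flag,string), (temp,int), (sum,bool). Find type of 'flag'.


Lookup 'flag' → type string


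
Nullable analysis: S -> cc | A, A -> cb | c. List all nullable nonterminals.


A nonterminal is nullable iff some alternative derives ε (directly, or every symbol in it is nullable)
Nullable: {}


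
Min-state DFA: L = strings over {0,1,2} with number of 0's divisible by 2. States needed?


Track (count of 0) mod 2: states 0..1, accept at 0
Minimal DFA: 2 states


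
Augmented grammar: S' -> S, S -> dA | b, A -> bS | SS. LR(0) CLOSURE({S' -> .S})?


Start: S' -> .S
For each item with dot before a nonterminal B, add B -> .γ for every B-production
Closure: [S' -> .S, S -> .dA, S -> .b]


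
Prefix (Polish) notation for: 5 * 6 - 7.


left-to-right (same/higher precedence on left): tree is (- (* 5 6) 7)
Prefix: - * 5 6 7


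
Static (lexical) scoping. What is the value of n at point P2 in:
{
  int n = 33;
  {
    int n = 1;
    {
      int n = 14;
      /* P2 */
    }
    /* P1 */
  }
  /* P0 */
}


n declared in the same block as P2
n = 14


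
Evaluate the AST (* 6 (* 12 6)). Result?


Evaluate inner: (* 12 6) = 72
Evaluate root: (* 6 72) = 432
Result: 432


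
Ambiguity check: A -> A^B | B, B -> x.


precedence layered via separate nonterminal B: deterministic
Unambiguous


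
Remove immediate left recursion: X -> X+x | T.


Left-recursive alternatives: X+x; non-recursive: T
Introduce X': X -> TX', X' -> +xX' | ε


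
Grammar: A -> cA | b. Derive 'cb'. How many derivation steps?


Derivation: A => cA => cb
Steps: 2


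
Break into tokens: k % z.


Scan left to right, longest-match per lexeme
Tokens: ID(k), OP(%), ID(z)


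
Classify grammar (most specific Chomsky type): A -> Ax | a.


Left-linear: every RHS is a terminal or one nonterminal followed by a terminal
Classification: Type 3 (Regular)


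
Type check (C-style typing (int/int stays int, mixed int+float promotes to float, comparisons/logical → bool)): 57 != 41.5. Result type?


Operand types: int != float
Rule: comparison yields bool
Result type: bool


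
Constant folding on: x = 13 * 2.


13 * 2 = 26 at compile time
Optimized: x = 26


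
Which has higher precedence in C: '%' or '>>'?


'%' is multiplicative (level 10); '>>' is shift (level 8)
Higher level binds tighter
'%' has higher precedence than '>>'


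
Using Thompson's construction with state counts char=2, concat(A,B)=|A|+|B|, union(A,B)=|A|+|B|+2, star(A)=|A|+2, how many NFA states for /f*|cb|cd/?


Syntax tree has 5 char leaf(s), 2 union(s), 1 star(s)
chars contribute 5×2 = 10; each union adds +2; each star adds +2
Total: 10 + 4 + 2 = 16 states


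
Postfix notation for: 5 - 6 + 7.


Left to right (same or higher precedence on left)
Postfix: 5 6 - 7 +


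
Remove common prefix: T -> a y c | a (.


Common prefix: 'a'
Factored: T -> a T', T' -> y c | (


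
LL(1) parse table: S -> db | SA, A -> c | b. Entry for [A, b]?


For [A, b]: 'b' ∈ FIRST(b)
Entry: A -> b


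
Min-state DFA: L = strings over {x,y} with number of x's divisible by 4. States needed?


Track (count of x) mod 4: states 0..3, accept at 0
Minimal DFA: 4 states


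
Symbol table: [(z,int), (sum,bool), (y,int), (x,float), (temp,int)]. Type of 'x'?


Lookup 'x' → type float


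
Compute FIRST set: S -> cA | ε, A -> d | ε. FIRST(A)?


Per alternative of A: FIRST(d) = {d}; FIRST(ε) = {ε}
FIRST(A) = {d, ε}


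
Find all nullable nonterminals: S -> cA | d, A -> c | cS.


A nonterminal is nullable iff some alternative derives ε (directly, or every symbol in it is nullable)
Nullable: {}


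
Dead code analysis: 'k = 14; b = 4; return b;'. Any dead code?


k is assigned but never read
Dead: 'k = 14'


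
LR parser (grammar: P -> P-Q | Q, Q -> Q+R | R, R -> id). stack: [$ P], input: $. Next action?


start symbol P on stack, input exhausted
Action: accept


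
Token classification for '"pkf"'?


Pattern: double-quoted sequence
Type: STRING_LITERAL


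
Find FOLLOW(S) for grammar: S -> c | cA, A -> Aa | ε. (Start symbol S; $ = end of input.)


$ ∈ FOLLOW(S). For each A -> αBβ: add FIRST(β)\{ε} to FOLLOW(B); if β nullable, add FOLLOW(A).
FOLLOW(S) = {$}


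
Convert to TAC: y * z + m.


Break into single-operator statements:
t1 = y * z
t2 = t1 + m


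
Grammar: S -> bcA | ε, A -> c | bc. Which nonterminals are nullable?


A nonterminal is nullable iff some alternative derives ε (directly, or every symbol in it is nullable)
Nullable: {S}


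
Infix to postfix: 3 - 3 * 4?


* has higher precedence, evaluate 3*4 first
Postfix: 3 3 4 * -


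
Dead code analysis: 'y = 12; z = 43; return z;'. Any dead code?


y is assigned but never read
Dead: 'y = 12'


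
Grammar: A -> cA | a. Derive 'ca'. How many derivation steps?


Derivation: A => cA => ca
Steps: 2


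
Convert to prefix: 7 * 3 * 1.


left-to-right (same/higher precedence on left): tree is (* (* 7 3) 1)
Prefix: * * 7 3 1


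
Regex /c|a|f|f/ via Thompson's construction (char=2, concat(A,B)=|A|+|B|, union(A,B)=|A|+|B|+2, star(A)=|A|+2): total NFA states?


Syntax tree has 4 char leaf(s), 3 union(s), 0 star(s)
chars contribute 4×2 = 8; each union adds +2; each star adds +2
Total: 8 + 6 + 0 = 14 states


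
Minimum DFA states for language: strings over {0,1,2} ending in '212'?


Track the longest suffix of input matching a prefix of '212': 4 classes (prefixes of length 0..3)
Minimal DFA: 4 states


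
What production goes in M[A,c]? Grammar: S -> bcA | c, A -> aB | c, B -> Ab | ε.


For [A, c]: 'c' ∈ FIRST(c)
Entry: A -> c


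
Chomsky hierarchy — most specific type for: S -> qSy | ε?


Single nonterminal LHS, but q^n y^n is not regular
Classification: Type 2 (Context-Free)


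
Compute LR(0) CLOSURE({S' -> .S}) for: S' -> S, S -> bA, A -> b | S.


Start: S' -> .S
For each item with dot before a nonterminal B, add B -> .γ for every B-production
Closure: [S' -> .S, S -> .bA]


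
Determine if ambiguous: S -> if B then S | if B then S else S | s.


dangling else: 'if B then if B then s else s' parses two ways
Ambiguous


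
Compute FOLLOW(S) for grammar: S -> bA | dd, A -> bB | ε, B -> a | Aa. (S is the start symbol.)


$ ∈ FOLLOW(S). For each A -> αBβ: add FIRST(β)\{ε} to FOLLOW(B); if β nullable, add FOLLOW(A).
FOLLOW(S) = {$}


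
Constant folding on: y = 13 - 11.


13 - 11 = 2 at compile time
Optimized: y = 2


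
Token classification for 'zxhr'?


Pattern: letter/underscore followed by alphanumerics, not a keyword
Type: IDENTIFIER


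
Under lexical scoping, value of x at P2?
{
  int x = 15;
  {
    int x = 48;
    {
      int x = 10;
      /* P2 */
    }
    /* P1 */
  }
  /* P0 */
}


x declared in the same block as P2
x = 10


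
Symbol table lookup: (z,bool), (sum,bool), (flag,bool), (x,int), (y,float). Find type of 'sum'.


Lookup 'sum' → type bool


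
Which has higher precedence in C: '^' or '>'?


'>' is relational (level 7); '^' is bitwise XOR (level 4)
Higher level binds tighter
'>' has higher precedence than '^'


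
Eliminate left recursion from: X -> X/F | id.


Left-recursive alternatives: X/F; non-recursive: id
Introduce X': X -> idX', X' -> /FX' | ε


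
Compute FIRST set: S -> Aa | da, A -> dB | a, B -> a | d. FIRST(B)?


Per alternative of B: FIRST(a) = {a}; FIRST(d) = {d}
FIRST(B) = {a, d}


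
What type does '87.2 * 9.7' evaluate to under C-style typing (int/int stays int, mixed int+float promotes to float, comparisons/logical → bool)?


Operand types: float * float
Rule: mixed int/float promotes to float; int/int stays int
Result type: float


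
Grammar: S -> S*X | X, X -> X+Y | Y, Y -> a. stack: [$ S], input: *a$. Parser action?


shift '*' to continue S -> S*X
Action: shift


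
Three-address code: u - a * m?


Break into single-operator statements:
t1 = a * m
t2 = u - t1


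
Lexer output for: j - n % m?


Scan left to right, longest-match per lexeme
Tokens: ID(j), OP(-), ID(n), OP(%), ID(m)


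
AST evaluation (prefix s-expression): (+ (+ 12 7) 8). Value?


Evaluate inner: (+ 12 7) = 19
Evaluate root: (+ 19 8) = 27
Result: 27


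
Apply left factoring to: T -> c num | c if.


Common prefix: 'c'
Factored: T -> c T', T' -> num | if


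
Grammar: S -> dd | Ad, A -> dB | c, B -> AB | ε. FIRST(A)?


Per alternative of A: FIRST(dB) = {d}; FIRST(c) = {c}
FIRST(A) = {c, d}


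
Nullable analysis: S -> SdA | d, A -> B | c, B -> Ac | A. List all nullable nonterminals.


A nonterminal is nullable iff some alternative derives ε (directly, or every symbol in it is nullable)
Nullable: {}


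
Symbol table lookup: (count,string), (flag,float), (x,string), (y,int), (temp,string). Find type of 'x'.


Lookup 'x' → type string


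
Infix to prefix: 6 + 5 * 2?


'*' binds tighter: tree is (+ 6 (* 5 2))
Prefix: + 6 * 5 2


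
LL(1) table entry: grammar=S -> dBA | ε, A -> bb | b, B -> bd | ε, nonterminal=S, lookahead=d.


For [S, d]: 'd' ∈ FIRST(dBA)
Entry: S -> dBA


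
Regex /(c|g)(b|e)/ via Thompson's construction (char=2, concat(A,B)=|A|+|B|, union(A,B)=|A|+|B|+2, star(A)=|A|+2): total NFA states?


Syntax tree has 4 char leaf(s), 2 union(s), 0 star(s)
chars contribute 4×2 = 8; each union adds +2; each star adds +2
Total: 8 + 4 + 0 = 12 states


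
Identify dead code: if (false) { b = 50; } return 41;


condition is constant false, so the whole block is unreachable
Dead: 'if (false) { b = 50; }'


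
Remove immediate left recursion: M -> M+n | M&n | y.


Left-recursive alternatives: M+n, M&n; non-recursive: y
Introduce M': M -> yM', M' -> +nM' | &nM' | ε


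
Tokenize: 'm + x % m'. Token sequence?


Scan left to right, longest-match per lexeme
Tokens: ID(m), OP(+), ID(x), OP(%), ID(m)


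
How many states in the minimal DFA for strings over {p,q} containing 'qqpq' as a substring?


KMP-style automaton: 4 progress states + 1 absorbing accept = 5
Minimal DFA: 5 states


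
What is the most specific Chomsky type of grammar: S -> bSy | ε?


Single nonterminal LHS, but b^n y^n is not regular
Classification: Type 2 (Context-Free)


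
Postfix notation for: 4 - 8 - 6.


Left to right (same or higher precedence on left)
Postfix: 4 8 - 6 -


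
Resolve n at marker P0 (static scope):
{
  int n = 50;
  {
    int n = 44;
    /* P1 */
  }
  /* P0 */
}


n declared in the same block as P0
n = 50


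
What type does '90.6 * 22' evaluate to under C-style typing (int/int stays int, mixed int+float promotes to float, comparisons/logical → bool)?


Operand types: float * int
Rule: mixed int/float promotes to float; int/int stays int
Result type: float


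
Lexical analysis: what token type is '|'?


Pattern: operator symbol
Type: OPERATOR


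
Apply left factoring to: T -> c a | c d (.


Common prefix: 'c'
Factored: T -> c T', T' -> a | d (


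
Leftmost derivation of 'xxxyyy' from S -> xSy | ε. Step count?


Derivation: S => xSy => xxSyy => xxxSyyy => xxxyyy
Steps: 4


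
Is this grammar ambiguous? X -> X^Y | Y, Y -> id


precedence layered via separate nonterminal Y: deterministic
Unambiguous


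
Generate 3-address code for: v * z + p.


Break into single-operator statements:
t1 = v * z
t2 = t1 + p


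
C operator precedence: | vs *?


'*' is multiplicative (level 10); '|' is bitwise OR (level 3)
Higher level binds tighter
'*' has higher precedence than '|'


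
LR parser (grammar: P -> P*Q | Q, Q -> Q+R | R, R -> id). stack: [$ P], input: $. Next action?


start symbol P on stack, input exhausted
Action: accept


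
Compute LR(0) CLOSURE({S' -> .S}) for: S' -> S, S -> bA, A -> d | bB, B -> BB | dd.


Start: S' -> .S
For each item with dot before a nonterminal B, add B -> .γ for every B-production
Closure: [S' -> .S, S -> .bA]


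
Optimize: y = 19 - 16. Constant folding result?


19 - 16 = 3 at compile time
Optimized: y = 3


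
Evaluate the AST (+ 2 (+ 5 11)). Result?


Evaluate inner: (+ 5 11) = 16
Evaluate root: (+ 2 16) = 18
Result: 18


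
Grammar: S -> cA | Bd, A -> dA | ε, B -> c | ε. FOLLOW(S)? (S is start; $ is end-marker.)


$ ∈ FOLLOW(S). For each A -> αBβ: add FIRST(β)\{ε} to FOLLOW(B); if β nullable, add FOLLOW(A).
FOLLOW(S) = {$}


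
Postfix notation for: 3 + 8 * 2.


* has higher precedence, evaluate 8*2 first
Postfix: 3 8 2 * +


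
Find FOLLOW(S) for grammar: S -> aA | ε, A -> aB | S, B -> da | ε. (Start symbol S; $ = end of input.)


$ ∈ FOLLOW(S). For each A -> αBβ: add FIRST(β)\{ε} to FOLLOW(B); if β nullable, add FOLLOW(A).
FOLLOW(S) = {$}


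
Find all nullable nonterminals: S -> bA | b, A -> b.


A nonterminal is nullable iff some alternative derives ε (directly, or every symbol in it is nullable)
Nullable: {}


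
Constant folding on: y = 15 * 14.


15 * 14 = 210 at compile time
Optimized: y = 210


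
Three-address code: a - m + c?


Break into single-operator statements:
t1 = a - m
t2 = t1 + c


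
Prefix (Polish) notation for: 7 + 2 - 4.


left-to-right (same/higher precedence on left): tree is (- (+ 7 2) 4)
Prefix: - + 7 2 4


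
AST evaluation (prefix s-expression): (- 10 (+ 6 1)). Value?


Evaluate inner: (+ 6 1) = 7
Evaluate root: (- 10 7) = 3
Result: 3


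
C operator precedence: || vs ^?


'^' is bitwise XOR (level 4); '||' is logical OR (level 1)
Higher level binds tighter
'^' has higher precedence than '||'


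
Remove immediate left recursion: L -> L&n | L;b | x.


Left-recursive alternatives: L&n, L;b; non-recursive: x
Introduce L': L -> xL', L' -> &nL' | ;bL' | ε


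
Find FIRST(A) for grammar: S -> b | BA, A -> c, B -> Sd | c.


Per alternative of A: FIRST(c) = {c}
FIRST(A) = {c}


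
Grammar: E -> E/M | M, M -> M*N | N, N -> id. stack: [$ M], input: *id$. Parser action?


shift '*' to continue M -> M*N
Action: shift


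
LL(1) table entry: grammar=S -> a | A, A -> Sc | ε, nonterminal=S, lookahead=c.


For [S, c]: 'c' ∈ FIRST(A)
Entry: S -> A


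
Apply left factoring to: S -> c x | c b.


Common prefix: 'c'
Factored: S -> c S', S' -> x | b


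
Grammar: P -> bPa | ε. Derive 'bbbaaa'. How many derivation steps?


Derivation: P => bPa => bbPaa => bbbPaaa => bbbaaa
Steps: 4


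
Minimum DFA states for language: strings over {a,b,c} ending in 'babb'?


Track the longest suffix of input matching a prefix of 'babb': 5 classes (prefixes of length 0..4)
Minimal DFA: 5 states


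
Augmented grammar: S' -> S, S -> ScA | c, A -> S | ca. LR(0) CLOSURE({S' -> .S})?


Start: S' -> .S
For each item with dot before a nonterminal B, add B -> .γ for every B-production
Closure: [S' -> .S, S -> .ScA, S -> .c]


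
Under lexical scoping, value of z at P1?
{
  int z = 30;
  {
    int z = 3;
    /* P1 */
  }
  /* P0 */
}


z declared in the same block as P1
z = 3


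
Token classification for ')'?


Pattern: delimiter/punctuation
Type: PUNCTUATION


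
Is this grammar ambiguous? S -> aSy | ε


balanced a^n…y^n: each string has a unique parse
Unambiguous


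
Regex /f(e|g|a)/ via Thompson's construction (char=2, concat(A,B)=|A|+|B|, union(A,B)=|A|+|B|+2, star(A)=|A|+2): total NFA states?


Syntax tree has 4 char leaf(s), 2 union(s), 0 star(s)
chars contribute 4×2 = 8; each union adds +2; each star adds +2
Total: 8 + 4 + 0 = 12 states


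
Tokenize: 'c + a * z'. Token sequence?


Scan left to right, longest-match per lexeme
Tokens: ID(c), OP(+), ID(a), OP(*), ID(z)


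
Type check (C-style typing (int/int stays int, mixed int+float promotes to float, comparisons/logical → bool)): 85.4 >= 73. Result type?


Operand types: float >= int
Rule: comparison yields bool
Result type: bool


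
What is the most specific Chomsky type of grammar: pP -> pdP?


LHS has context (more than one symbol) and |LHS| ≤ |RHS|
Classification: Type 1 (Context-Sensitive)


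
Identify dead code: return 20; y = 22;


statement follows a return and is unreachable
Dead: 'y = 22'


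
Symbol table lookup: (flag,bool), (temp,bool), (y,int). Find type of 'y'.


Lookup 'y' → type int


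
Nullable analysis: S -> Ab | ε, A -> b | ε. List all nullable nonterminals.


A nonterminal is nullable iff some alternative derives ε (directly, or every symbol in it is nullable)
Nullable: {A, S}


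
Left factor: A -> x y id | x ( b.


Common prefix: 'x'
Factored: A -> x A', A' -> y id | ( b


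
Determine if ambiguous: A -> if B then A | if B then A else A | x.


dangling else: 'if B then if B then x else x' parses two ways
Ambiguous


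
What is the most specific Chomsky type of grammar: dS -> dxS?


LHS has context (more than one symbol) and |LHS| ≤ |RHS|
Classification: Type 1 (Context-Sensitive)


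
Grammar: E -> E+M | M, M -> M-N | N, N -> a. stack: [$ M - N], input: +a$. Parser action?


handle 'M-N' on top
Action: reduce (M -> M-N)


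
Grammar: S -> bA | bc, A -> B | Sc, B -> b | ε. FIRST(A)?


Per alternative of A: FIRST(B) = {b, ε}; FIRST(Sc) = {b}
FIRST(A) = {b, ε}


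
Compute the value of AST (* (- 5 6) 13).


Evaluate inner: (- 5 6) = -1
Evaluate root: (* -1 13) = -13
Result: -13


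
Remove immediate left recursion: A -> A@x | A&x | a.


Left-recursive alternatives: A@x, A&x; non-recursive: a
Introduce A': A -> aA', A' -> @xA' | &xA' | ε


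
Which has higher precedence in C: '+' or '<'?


'+' is additive (level 9); '<' is relational (level 7)
Higher level binds tighter
'+' has higher precedence than '<'


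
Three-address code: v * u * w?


Break into single-operator statements:
t1 = v * u
t2 = t1 * w


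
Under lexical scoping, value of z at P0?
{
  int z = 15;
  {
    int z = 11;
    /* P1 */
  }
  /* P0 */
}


z declared in the same block as P0
z = 15


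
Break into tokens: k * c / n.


Scan left to right, longest-match per lexeme
Tokens: ID(k), OP(*), ID(c), OP(/), ID(n)


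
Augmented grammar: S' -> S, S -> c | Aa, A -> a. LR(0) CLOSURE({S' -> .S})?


Start: S' -> .S
For each item with dot before a nonterminal B, add B -> .γ for every B-production
Closure: [S' -> .S, S -> .c, S -> .Aa, A -> .a]


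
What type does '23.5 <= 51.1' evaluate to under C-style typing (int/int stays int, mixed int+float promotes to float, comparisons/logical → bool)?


Operand types: float <= float
Rule: comparison yields bool
Result type: bool


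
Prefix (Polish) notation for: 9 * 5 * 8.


left-to-right (same/higher precedence on left): tree is (* (* 9 5) 8)
Prefix: * * 9 5 8


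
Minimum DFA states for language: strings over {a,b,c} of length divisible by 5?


Track length mod 5: states 0..4, accept at 0
Minimal DFA: 5 states


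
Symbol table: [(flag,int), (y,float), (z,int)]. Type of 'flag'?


Lookup 'flag' → type int


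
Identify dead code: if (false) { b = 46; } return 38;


condition is constant false, so the whole block is unreachable
Dead: 'if (false) { b = 46; }'


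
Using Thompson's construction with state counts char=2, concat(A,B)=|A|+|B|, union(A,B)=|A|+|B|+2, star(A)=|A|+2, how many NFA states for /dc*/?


Syntax tree has 2 char leaf(s), 0 union(s), 1 star(s)
chars contribute 2×2 = 4; each union adds +2; each star adds +2
Total: 4 + 0 + 2 = 6 states


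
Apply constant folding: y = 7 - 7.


7 - 7 = 0 at compile time
Optimized: y = 0


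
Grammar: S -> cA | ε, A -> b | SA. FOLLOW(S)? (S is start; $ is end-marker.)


$ ∈ FOLLOW(S). For each A -> αBβ: add FIRST(β)\{ε} to FOLLOW(B); if β nullable, add FOLLOW(A).
FOLLOW(S) = {$, b, c}


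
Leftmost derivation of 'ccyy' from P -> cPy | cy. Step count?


Derivation: P => cPy => ccyy
Steps: 2


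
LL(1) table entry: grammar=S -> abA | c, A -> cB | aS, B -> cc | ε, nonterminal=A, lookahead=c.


For [A, c]: 'c' ∈ FIRST(cB)
Entry: A -> cB


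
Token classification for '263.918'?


Pattern: digits with a decimal point
Type: FLOAT_LITERAL


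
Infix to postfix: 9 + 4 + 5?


Left to right (same or higher precedence on left)
Postfix: 9 4 + 5 +


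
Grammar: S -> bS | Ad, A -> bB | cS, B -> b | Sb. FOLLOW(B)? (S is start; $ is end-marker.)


$ ∈ FOLLOW(S). For each A -> αBβ: add FIRST(β)\{ε} to FOLLOW(B); if β nullable, add FOLLOW(A).
FOLLOW(B) = {d}


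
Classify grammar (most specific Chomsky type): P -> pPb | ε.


Single nonterminal LHS, but p^n b^n is not regular
Classification: Type 2 (Context-Free)


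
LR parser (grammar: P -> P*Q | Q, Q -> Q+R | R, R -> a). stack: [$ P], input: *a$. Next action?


shift '*' to continue P -> P*Q
Action: shift


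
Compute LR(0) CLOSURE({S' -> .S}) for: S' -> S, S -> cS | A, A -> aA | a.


Start: S' -> .S
For each item with dot before a nonterminal B, add B -> .γ for every B-production
Closure: [S' -> .S, S -> .cS, S -> .A, A -> .aA, A -> .a]


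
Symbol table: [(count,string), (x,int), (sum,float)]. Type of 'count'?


Lookup 'count' → type string


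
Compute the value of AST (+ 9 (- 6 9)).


Evaluate inner: (- 6 9) = -3
Evaluate root: (+ 9 -3) = 6
Result: 6


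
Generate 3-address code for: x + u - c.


Break into single-operator statements:
t1 = x + u
t2 = t1 - c


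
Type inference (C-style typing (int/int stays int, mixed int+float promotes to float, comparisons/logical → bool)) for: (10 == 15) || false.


Operand types: bool || bool
Rule: logical operators take bool operands and yield bool
Result type: bool


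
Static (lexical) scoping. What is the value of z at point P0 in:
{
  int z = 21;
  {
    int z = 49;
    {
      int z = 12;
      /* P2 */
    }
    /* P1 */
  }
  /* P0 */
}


z declared in the same block as P0
z = 21


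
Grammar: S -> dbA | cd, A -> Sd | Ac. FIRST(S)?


Per alternative of S: FIRST(dbA) = {d}; FIRST(cd) = {c}
FIRST(S) = {c, d}


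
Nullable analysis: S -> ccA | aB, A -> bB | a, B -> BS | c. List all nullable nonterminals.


A nonterminal is nullable iff some alternative derives ε (directly, or every symbol in it is nullable)
Nullable: {}


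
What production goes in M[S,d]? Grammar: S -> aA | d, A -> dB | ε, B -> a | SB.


For [S, d]: 'd' ∈ FIRST(d)
Entry: S -> d


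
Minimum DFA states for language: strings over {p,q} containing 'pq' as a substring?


KMP-style automaton: 2 progress states + 1 absorbing accept = 3
Minimal DFA: 3 states


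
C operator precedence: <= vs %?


'%' is multiplicative (level 10); '<=' is relational (level 7)
Higher level binds tighter
'%' has higher precedence than '<='


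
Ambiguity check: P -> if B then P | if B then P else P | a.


dangling else: 'if B then if B then a else a' parses two ways
Ambiguous


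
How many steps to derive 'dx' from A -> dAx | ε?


Derivation: A => dAx => dx
Steps: 2


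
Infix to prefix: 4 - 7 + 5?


left-to-right (same/higher precedence on left): tree is (+ (- 4 7) 5)
Prefix: + - 4 7 5


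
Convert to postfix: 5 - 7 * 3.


* has higher precedence, evaluate 7*3 first
Postfix: 5 7 3 * -


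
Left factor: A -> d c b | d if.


Common prefix: 'd'
Factored: A -> d A', A' -> c b | if


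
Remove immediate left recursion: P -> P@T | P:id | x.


Left-recursive alternatives: P@T, P:id; non-recursive: x
Introduce P': P -> xP', P' -> @TP' | :idP' | ε


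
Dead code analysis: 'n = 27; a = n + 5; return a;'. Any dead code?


n is read by a's definition; a is returned
No dead code


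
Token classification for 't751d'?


Pattern: letter/underscore followed by alphanumerics, not a keyword
Type: IDENTIFIER


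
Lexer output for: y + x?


Scan left to right, longest-match per lexeme
Tokens: ID(y), OP(+), ID(x)


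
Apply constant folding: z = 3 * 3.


3 * 3 = 9 at compile time
Optimized: z = 9


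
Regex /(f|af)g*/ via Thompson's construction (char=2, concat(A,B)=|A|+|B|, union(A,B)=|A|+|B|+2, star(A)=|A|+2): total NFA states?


Syntax tree has 4 char leaf(s), 1 union(s), 1 star(s)
chars contribute 4×2 = 8; each union adds +2; each star adds +2
Total: 8 + 2 + 2 = 12 states


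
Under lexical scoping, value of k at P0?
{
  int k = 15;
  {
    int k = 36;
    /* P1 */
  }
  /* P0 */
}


k declared in the same block as P0
k = 15


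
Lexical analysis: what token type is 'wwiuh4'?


Pattern: letter/underscore followed by alphanumerics, not a keyword
Type: IDENTIFIER


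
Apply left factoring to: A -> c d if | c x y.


Common prefix: 'c'
Factored: A -> c A', A' -> d if | x y


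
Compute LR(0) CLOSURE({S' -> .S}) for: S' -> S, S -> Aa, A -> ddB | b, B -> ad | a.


Start: S' -> .S
For each item with dot before a nonterminal B, add B -> .γ for every B-production
Closure: [S' -> .S, S -> .Aa, A -> .ddB, A -> .b]


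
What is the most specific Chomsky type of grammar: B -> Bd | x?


Left-linear: every RHS is a terminal or one nonterminal followed by a terminal
Classification: Type 3 (Regular)


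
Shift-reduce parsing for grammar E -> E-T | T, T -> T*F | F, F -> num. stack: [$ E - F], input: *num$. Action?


'F' (not preceded by T*) is the handle for T -> F
Action: reduce (T -> F)


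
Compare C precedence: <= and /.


'/' is multiplicative (level 10); '<=' is relational (level 7)
Higher level binds tighter
'/' has higher precedence than '<='


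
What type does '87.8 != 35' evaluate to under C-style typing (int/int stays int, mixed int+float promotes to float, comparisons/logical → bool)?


Operand types: float != int
Rule: comparison yields bool
Result type: bool


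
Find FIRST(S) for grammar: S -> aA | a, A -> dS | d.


Per alternative of S: FIRST(aA) = {a}; FIRST(a) = {a}
FIRST(S) = {a}


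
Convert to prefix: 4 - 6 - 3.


left-to-right (same/higher precedence on left): tree is (- (- 4 6) 3)
Prefix: - - 4 6 3


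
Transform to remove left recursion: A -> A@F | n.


Left-recursive alternatives: A@F; non-recursive: n
Introduce A': A -> nA', A' -> @FA' | ε


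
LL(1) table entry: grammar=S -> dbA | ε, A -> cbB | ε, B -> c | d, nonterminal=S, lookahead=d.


For [S, d]: 'd' ∈ FIRST(dbA)
Entry: S -> dbA


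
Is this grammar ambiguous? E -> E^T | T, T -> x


precedence layered via separate nonterminal T: deterministic
Unambiguous


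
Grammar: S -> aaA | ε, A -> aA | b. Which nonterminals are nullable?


A nonterminal is nullable iff some alternative derives ε (directly, or every symbol in it is nullable)
Nullable: {S}


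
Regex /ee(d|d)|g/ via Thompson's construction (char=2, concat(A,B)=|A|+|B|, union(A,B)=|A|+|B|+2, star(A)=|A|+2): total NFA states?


Syntax tree has 5 char leaf(s), 2 union(s), 0 star(s)
chars contribute 5×2 = 10; each union adds +2; each star adds +2
Total: 10 + 4 + 0 = 14 states


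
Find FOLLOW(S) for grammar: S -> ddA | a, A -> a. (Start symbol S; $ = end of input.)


$ ∈ FOLLOW(S). For each A -> αBβ: add FIRST(β)\{ε} to FOLLOW(B); if β nullable, add FOLLOW(A).
FOLLOW(S) = {$}


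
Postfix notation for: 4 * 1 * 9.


Left to right (same or higher precedence on left)
Postfix: 4 1 * 9 *


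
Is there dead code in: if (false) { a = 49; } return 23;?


condition is constant false, so the whole block is unreachable
Dead: 'if (false) { a = 49; }'


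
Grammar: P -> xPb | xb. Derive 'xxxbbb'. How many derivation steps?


Derivation: P => xPb => xxPbb => xxxbbb
Steps: 3


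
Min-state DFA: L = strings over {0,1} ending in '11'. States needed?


Track the longest suffix of input matching a prefix of '11': 3 classes (prefixes of length 0..2)
Minimal DFA: 3 states


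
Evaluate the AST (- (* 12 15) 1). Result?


Evaluate inner: (* 12 15) = 180
Evaluate root: (- 180 1) = 179
Result: 179


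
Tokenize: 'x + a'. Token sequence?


Scan left to right, longest-match per lexeme
Tokens: ID(x), OP(+), ID(a)


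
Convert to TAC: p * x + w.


Break into single-operator statements:
t1 = p * x
t2 = t1 + w


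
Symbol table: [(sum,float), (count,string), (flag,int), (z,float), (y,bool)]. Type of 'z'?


Lookup 'z' → type float


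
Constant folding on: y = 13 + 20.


13 + 20 = 33 at compile time
Optimized: y = 33


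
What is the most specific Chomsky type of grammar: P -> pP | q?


Right-linear: every RHS is a terminal or a terminal followed by one nonterminal
Classification: Type 3 (Regular)


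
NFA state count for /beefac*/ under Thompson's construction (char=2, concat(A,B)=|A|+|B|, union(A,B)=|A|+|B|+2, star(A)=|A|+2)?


Syntax tree has 6 char leaf(s), 0 union(s), 1 star(s)
chars contribute 6×2 = 12; each union adds +2; each star adds +2
Total: 12 + 0 + 2 = 14 states


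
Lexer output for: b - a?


Scan left to right, longest-match per lexeme
Tokens: ID(b), OP(-), ID(a)


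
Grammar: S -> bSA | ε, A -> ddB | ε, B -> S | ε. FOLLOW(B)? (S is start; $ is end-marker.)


$ ∈ FOLLOW(S). For each A -> αBβ: add FIRST(β)\{ε} to FOLLOW(B); if β nullable, add FOLLOW(A).
FOLLOW(B) = {$, d}


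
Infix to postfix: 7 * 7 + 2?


Left to right (same or higher precedence on left)
Postfix: 7 7 * 2 +


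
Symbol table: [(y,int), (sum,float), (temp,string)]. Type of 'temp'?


Lookup 'temp' → type string


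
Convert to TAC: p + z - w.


Break into single-operator statements:
t1 = p + z
t2 = t1 - w


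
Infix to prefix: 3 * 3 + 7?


left-to-right (same/higher precedence on left): tree is (+ (* 3 3) 7)
Prefix: + * 3 3 7


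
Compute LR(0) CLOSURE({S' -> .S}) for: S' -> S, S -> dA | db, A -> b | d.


Start: S' -> .S
For each item with dot before a nonterminal B, add B -> .γ for every B-production
Closure: [S' -> .S, S -> .dA, S -> .db]


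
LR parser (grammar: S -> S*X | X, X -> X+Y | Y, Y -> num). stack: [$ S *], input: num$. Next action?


no handle ('S*' is not any RHS); shift 'num'
Action: shift


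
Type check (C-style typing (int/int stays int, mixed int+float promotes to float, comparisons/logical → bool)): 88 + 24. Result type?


Operand types: int + int
Rule: mixed int/float promotes to float; int/int stays int
Result type: int


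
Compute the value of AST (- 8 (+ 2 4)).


Evaluate inner: (+ 2 4) = 6
Evaluate root: (- 8 6) = 2
Result: 2


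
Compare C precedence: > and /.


'/' is multiplicative (level 10); '>' is relational (level 7)
Higher level binds tighter
'/' has higher precedence than '>'


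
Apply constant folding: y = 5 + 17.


5 + 17 = 22 at compile time
Optimized: y = 22


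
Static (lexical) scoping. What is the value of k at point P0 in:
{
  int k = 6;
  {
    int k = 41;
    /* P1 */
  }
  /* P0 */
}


k declared in the same block as P0
k = 6


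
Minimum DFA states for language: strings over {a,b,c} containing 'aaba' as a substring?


KMP-style automaton: 4 progress states + 1 absorbing accept = 5
Minimal DFA: 5 states


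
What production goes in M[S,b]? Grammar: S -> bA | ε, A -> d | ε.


For [S, b]: 'b' ∈ FIRST(bA)
Entry: S -> bA


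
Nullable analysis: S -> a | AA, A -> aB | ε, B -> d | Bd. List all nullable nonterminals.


A nonterminal is nullable iff some alternative derives ε (directly, or every symbol in it is nullable)
Nullable: {A, S}


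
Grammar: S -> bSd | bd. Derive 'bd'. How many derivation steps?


Derivation: S => bd
Steps: 1


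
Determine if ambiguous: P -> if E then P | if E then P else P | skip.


dangling else: 'if E then if E then skip else skip' parses two ways
Ambiguous


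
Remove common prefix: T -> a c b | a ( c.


Common prefix: 'a'
Factored: T -> a T', T' -> c b | ( c


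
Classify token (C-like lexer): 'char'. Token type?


Pattern: reserved word
Type: KEYWORD


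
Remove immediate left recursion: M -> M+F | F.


Left-recursive alternatives: M+F; non-recursive: F
Introduce M': M -> FM', M' -> +FM' | ε


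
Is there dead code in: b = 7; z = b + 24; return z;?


b is read by z's definition; z is returned
No dead code


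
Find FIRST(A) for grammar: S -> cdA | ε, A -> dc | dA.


Per alternative of A: FIRST(dc) = {d}; FIRST(dA) = {d}
FIRST(A) = {d}


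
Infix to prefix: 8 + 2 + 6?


left-to-right (same/higher precedence on left): tree is (+ (+ 8 2) 6)
Prefix: + + 8 2 6


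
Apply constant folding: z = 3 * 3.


3 * 3 = 9 at compile time
Optimized: z = 9


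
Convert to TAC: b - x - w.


Break into single-operator statements:
t1 = b - x
t2 = t1 - w


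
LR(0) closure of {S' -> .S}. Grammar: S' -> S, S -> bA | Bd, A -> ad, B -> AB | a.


Start: S' -> .S
For each item with dot before a nonterminal B, add B -> .γ for every B-production
Closure: [S' -> .S, S -> .bA, S -> .Bd, B -> .AB, B -> .a, A -> .ad]


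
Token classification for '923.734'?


Pattern: digits with a decimal point
Type: FLOAT_LITERAL


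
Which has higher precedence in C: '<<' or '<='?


'<<' is shift (level 8); '<=' is relational (level 7)
Higher level binds tighter
'<<' has higher precedence than '<='


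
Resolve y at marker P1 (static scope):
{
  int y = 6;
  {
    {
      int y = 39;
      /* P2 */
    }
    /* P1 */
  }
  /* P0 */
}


P1's block does not declare y; resolves to the enclosing declaration at depth 0
y = 6


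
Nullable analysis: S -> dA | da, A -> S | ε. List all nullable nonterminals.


A nonterminal is nullable iff some alternative derives ε (directly, or every symbol in it is nullable)
Nullable: {A}


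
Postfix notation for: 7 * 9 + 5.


Left to right (same or higher precedence on left)
Postfix: 7 9 * 5 +


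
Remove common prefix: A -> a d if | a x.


Common prefix: 'a'
Factored: A -> a A', A' -> d if | x


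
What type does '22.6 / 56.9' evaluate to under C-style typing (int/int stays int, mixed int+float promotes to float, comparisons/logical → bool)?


Operand types: float / float
Rule: mixed int/float promotes to float; int/int stays int
Result type: float


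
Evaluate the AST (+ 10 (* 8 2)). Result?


Evaluate inner: (* 8 2) = 16
Evaluate root: (+ 10 16) = 26
Result: 26


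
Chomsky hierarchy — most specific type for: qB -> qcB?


LHS has context (more than one symbol) and |LHS| ≤ |RHS|
Classification: Type 1 (Context-Sensitive)


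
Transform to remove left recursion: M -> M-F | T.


Left-recursive alternatives: M-F; non-recursive: T
Introduce M': M -> TM', M' -> -FM' | ε


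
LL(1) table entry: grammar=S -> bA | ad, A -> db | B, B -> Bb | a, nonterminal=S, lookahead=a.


For [S, a]: 'a' ∈ FIRST(ad)
Entry: S -> ad


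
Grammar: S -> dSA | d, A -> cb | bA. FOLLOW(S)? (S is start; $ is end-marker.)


$ ∈ FOLLOW(S). For each A -> αBβ: add FIRST(β)\{ε} to FOLLOW(B); if β nullable, add FOLLOW(A).
FOLLOW(S) = {$, b, c}


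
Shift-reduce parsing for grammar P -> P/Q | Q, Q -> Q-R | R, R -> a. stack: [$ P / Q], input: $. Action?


handle 'P/Q' on top; lookahead ∈ FOLLOW(P) = {/, $}
Action: reduce (P -> P/Q)


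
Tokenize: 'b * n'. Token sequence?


Scan left to right, longest-match per lexeme
Tokens: ID(b), OP(*), ID(n)


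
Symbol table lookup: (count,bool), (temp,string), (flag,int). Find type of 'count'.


Lookup 'count' → type bool


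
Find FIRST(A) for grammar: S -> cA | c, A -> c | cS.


Per alternative of A: FIRST(c) = {c}; FIRST(cS) = {c}
FIRST(A) = {c}


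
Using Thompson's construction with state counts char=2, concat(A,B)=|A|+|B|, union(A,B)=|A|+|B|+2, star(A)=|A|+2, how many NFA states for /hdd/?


Syntax tree has 3 char leaf(s), 0 union(s), 0 star(s)
chars contribute 3×2 = 6; each union adds +2; each star adds +2
Total: 6 + 0 + 0 = 6 states


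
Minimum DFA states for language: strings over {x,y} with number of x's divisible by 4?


Track (count of x) mod 4: states 0..3, accept at 0
Minimal DFA: 4 states
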